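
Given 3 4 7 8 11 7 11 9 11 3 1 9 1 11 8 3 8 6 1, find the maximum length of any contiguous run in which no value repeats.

5

add 3: [3] len 1
add 4: [3, 4] len 2
add 7: [3, 4, 7] len 3
add 8: [3, 4, 7, 8] len 4
add 11: [3, 4, 7, 8, 11] len 5
add 7 (repeat 7, move left end past it): [8, 11, 7] len 3
add 11 (repeat 11, move left end past it): [7, 11] len 2
add 9: [7, 11, 9] len 3
add 11 (repeat 11, move left end past it): [9, 11] len 2
add 3: [9, 11, 3] len 3
add 1: [9, 11, 3, 1] len 4
add 9 (repeat 9, move left end past it): [11, 3, 1, 9] len 4
add 1 (repeat 1, move left end past it): [9, 1] len 2
add 11: [9, 1, 11] len 3
add 8: [9, 1, 11, 8] len 4
add 3: [9, 1, 11, 8, 3] len 5
add 8 (repeat 8, move left end past it): [3, 8] len 2
add 6: [3, 8, 6] len 3
add 1: [3, 8, 6, 1] len 4
Longest all-distinct length: 5.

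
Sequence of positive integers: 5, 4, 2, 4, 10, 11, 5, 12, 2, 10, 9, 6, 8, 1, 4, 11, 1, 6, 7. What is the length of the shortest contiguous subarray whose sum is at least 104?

16

Extend right; whenever the sum reaches 104, record the length and shrink from the left:
add 5: running sum 5 < 104
add 4: running sum 9 < 104
add 2: running sum 11 < 104
add 4: running sum 15 < 104
add 10: running sum 25 < 104
add 11: running sum 36 < 104
add 5: running sum 41 < 104
add 12: running sum 53 < 104
add 2: running sum 55 < 104
add 10: running sum 65 < 104
add 9: running sum 74 < 104
add 6: running sum 80 < 104
add 8: running sum 88 < 104
add 1: running sum 89 < 104
add 4: running sum 93 < 104
add 11: shortest ending here [5, 4, 2, 4, 10, 11, 5, 12, 2, 10, 9, 6, 8, 1, 4, 11] sum 104, len 16
add 1: shortest ending here [5, 4, 2, 4, 10, 11, 5, 12, 2, 10, 9, 6, 8, 1, 4, 11, 1] sum 105, len 17
add 6: shortest ending here [4, 2, 4, 10, 11, 5, 12, 2, 10, 9, 6, 8, 1, 4, 11, 1, 6] sum 106, len 17
add 7: shortest ending here [4, 10, 11, 5, 12, 2, 10, 9, 6, 8, 1, 4, 11, 1, 6, 7] sum 107, len 16
Shortest qualifying length: 16.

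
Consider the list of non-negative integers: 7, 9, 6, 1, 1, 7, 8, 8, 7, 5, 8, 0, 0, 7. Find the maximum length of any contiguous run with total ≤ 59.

add 7: [7] sum 7, len 1
add 9: [7, 9] sum 16, len 2
add 6: [7, 9, 6] sum 22, len 3
add 1: [7, 9, 6, 1] sum 23, len 4
add 1: [7, 9, 6, 1, 1] sum 24, len 5
add 7: [7, 9, 6, 1, 1, 7] sum 31, len 6
add 8: [7, 9, 6, 1, 1, 7, 8] sum 39, len 7
add 8: [7, 9, 6, 1, 1, 7, 8, 8] sum 47, len 8
add 7: [7, 9, 6, 1, 1, 7, 8, 8, 7] sum 54, len 9
add 5: [7, 9, 6, 1, 1, 7, 8, 8, 7, 5] sum 59, len 10
add 8: [6, 1, 1, 7, 8, 8, 7, 5, 8] sum 51, len 9
add 0: [6, 1, 1, 7, 8, 8, 7, 5, 8, 0] sum 51, len 10
add 0: [6, 1, 1, 7, 8, 8, 7, 5, 8, 0, 0] sum 51, len 11
add 7: [6, 1, 1, 7, 8, 8, 7, 5, 8, 0, 0, 7] sum 58, len 12
Longest length seen: 12.

12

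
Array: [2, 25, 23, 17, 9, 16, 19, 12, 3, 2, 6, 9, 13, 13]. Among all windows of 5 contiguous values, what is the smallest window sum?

32

[2, 25, 23, 17, 9] → sum 76
[25, 23, 17, 9, 16] → sum 90
[23, 17, 9, 16, 19] → sum 84
[17, 9, 16, 19, 12] → sum 73
[9, 16, 19, 12, 3] → sum 59
[16, 19, 12, 3, 2] → sum 52
[19, 12, 3, 2, 6] → sum 42
[12, 3, 2, 6, 9] → sum 32
[3, 2, 6, 9, 13] → sum 33
[2, 6, 9, 13, 13] → sum 43
Smallest of these is 32.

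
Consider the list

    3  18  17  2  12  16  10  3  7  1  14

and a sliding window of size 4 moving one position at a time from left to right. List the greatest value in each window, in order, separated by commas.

18, 18, 17, 16, 16, 16, 10, 14

3 18 17 2 → max 18
18 17 2 12 → max 18
17 2 12 16 → max 17
2 12 16 10 → max 16
12 16 10 3 → max 16
16 10 3 7 → max 16
10 3 7 1 → max 10
3 7 1 14 → max 14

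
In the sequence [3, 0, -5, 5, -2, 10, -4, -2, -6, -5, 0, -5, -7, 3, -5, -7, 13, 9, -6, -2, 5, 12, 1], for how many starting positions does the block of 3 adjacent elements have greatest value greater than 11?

3 0 -5 → max 3
0 -5 5 → max 5
-5 5 -2 → max 5
5 -2 10 → max 10
-2 10 -4 → max 10
10 -4 -2 → max 10
-4 -2 -6 → max -2
-2 -6 -5 → max -2
-6 -5 0 → max 0
-5 0 -5 → max 0
0 -5 -7 → max 0
-5 -7 3 → max 3
-7 3 -5 → max 3
3 -5 -7 → max 3
-5 -7 13 → max 13  > 11 ✓
-7 13 9 → max 13  > 11 ✓
13 9 -6 → max 13  > 11 ✓
9 -6 -2 → max 9
-6 -2 5 → max 5
-2 5 12 → max 12  > 11 ✓
5 12 1 → max 12  > 11 ✓
5 windows satisfy the condition.

5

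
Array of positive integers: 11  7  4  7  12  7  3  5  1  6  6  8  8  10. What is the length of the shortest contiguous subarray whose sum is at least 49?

7

add 11: running sum 11 < 49
add 7: running sum 18 < 49
add 4: running sum 22 < 49
add 7: running sum 29 < 49
add 12: running sum 41 < 49
add 7: running sum 48 < 49
add 3: shortest ending here [11, 7, 4, 7, 12, 7, 3] sum 51, len 7
add 5: shortest ending here [11, 7, 4, 7, 12, 7, 3, 5] sum 56, len 8
add 1: shortest ending here [11, 7, 4, 7, 12, 7, 3, 5, 1] sum 57, len 9
add 6: shortest ending here [7, 4, 7, 12, 7, 3, 5, 1, 6] sum 52, len 9
add 6: shortest ending here [4, 7, 12, 7, 3, 5, 1, 6, 6] sum 51, len 9
add 8: shortest ending here [7, 12, 7, 3, 5, 1, 6, 6, 8] sum 55, len 9
add 8: shortest ending here [12, 7, 3, 5, 1, 6, 6, 8, 8] sum 56, len 9
add 10: shortest ending here [7, 3, 5, 1, 6, 6, 8, 8, 10] sum 54, len 9
Shortest qualifying length: 7.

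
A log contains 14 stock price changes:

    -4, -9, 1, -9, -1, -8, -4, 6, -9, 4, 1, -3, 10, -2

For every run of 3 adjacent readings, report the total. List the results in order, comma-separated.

[-4, -9, 1] → sum -12
[-9, 1, -9] → sum -17
[1, -9, -1] → sum -9
[-9, -1, -8] → sum -18
[-1, -8, -4] → sum -13
[-8, -4, 6] → sum -6
[-4, 6, -9] → sum -7
[6, -9, 4] → sum 1
[-9, 4, 1] → sum -4
[4, 1, -3] → sum 2
[1, -3, 10] → sum 8
[-3, 10, -2] → sum 5

-12, -17, -9, -18, -13, -6, -7, 1, -4, 2, 8, 5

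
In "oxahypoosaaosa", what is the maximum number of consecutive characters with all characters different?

6

[o] len 1
[o, x] len 2
[o, x, a] len 3
[o, x, a, h] len 4
[o, x, a, h, y] len 5
[o, x, a, h, y, p] len 6
[x, a, h, y, p, o] len 6
[o] len 1
[o, s] len 2
[o, s, a] len 3
[a] len 1
[a, o] len 2
[a, o, s] len 3
[o, s, a] len 3
Longest all-distinct length: 6.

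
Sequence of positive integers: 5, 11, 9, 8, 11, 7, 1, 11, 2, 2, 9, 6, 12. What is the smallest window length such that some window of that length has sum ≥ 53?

7

add 5: running sum 5 < 53
add 11: running sum 16 < 53
add 9: running sum 25 < 53
add 8: running sum 33 < 53
add 11: running sum 44 < 53
add 7: running sum 51 < 53
add 1: running sum 52 < 53
end 7: [11, 9, 8, 11, 7, 1, 11] sum 58, len 7
end 8: [11, 9, 8, 11, 7, 1, 11, 2] sum 60, len 8
end 9: [11, 9, 8, 11, 7, 1, 11, 2, 2] sum 62, len 9
end 10: [9, 8, 11, 7, 1, 11, 2, 2, 9] sum 60, len 9
end 11: [8, 11, 7, 1, 11, 2, 2, 9, 6] sum 57, len 9
end 12: [11, 7, 1, 11, 2, 2, 9, 6, 12] sum 61, len 9
Shortest qualifying length: 7.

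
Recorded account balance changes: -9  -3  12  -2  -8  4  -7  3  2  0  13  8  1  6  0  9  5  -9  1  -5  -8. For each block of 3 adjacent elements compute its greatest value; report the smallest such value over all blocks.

1

-9 -3 12 → max 12
-3 12 -2 → max 12
12 -2 -8 → max 12
-2 -8 4 → max 4
-8 4 -7 → max 4
4 -7 3 → max 4
-7 3 2 → max 3
3 2 0 → max 3
2 0 13 → max 13
0 13 8 → max 13
13 8 1 → max 13
8 1 6 → max 8
1 6 0 → max 6
6 0 9 → max 9
0 9 5 → max 9
9 5 -9 → max 9
5 -9 1 → max 5
-9 1 -5 → max 1
1 -5 -8 → max 1
Smallest of these is 1.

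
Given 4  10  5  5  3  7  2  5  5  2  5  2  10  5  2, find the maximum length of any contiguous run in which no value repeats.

4

[4] len 1
[4, 10] len 2
[4, 10, 5] len 3
[5] len 1
[5, 3] len 2
[5, 3, 7] len 3
[5, 3, 7, 2] len 4
[3, 7, 2, 5] len 4
[5] len 1
[5, 2] len 2
[2, 5] len 2
[5, 2] len 2
[5, 2, 10] len 3
[2, 10, 5] len 3
[10, 5, 2] len 3
Longest all-distinct length: 4.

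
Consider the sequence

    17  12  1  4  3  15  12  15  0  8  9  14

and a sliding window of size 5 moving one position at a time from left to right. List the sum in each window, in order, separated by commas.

(17, 12, 1, 4, 3) → sum 37
(12, 1, 4, 3, 15) → sum 35
(1, 4, 3, 15, 12) → sum 35
(4, 3, 15, 12, 15) → sum 49
(3, 15, 12, 15, 0) → sum 45
(15, 12, 15, 0, 8) → sum 50
(12, 15, 0, 8, 9) → sum 44
(15, 0, 8, 9, 14) → sum 46

37, 35, 35, 49, 45, 50, 44, 46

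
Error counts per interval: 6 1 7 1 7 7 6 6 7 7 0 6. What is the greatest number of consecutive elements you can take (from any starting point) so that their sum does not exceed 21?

4

add 6: [6] sum 6, len 1
add 1: [6, 1] sum 7, len 2
add 7: [6, 1, 7] sum 14, len 3
add 1: [6, 1, 7, 1] sum 15, len 4
add 7: [1, 7, 1, 7] sum 16, len 4
add 7: [1, 7, 7] sum 15, len 3
add 6: [1, 7, 7, 6] sum 21, len 4
add 6: [7, 6, 6] sum 19, len 3
add 7: [6, 6, 7] sum 19, len 3
add 7: [6, 7, 7] sum 20, len 3
add 0: [6, 7, 7, 0] sum 20, len 4
add 6: [7, 7, 0, 6] sum 20, len 4
Longest length seen: 4.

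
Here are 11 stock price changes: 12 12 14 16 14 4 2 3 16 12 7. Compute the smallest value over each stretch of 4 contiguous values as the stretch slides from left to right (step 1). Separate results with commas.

12, 12, 4, 2, 2, 2, 2, 3

(12, 12, 14, 16) → min 12
(12, 14, 16, 14) → min 12
(14, 16, 14, 4) → min 4
(16, 14, 4, 2) → min 2
(14, 4, 2, 3) → min 2
(4, 2, 3, 16) → min 2
(2, 3, 16, 12) → min 2
(3, 16, 12, 7) → min 3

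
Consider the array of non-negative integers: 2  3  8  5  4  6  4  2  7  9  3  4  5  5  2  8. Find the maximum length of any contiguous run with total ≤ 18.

4

Extend to the right; shrink from the left whenever the sum exceeds 18:
add 2: [2] sum 2, len 1
add 3: [2, 3] sum 5, len 2
add 8: [2, 3, 8] sum 13, len 3
add 5: [2, 3, 8, 5] sum 18, len 4
add 4: [8, 5, 4] sum 17, len 3
add 6: [5, 4, 6] sum 15, len 3
add 4: [4, 6, 4] sum 14, len 3
add 2: [4, 6, 4, 2] sum 16, len 4
add 7: [4, 2, 7] sum 13, len 3
add 9: [2, 7, 9] sum 18, len 3
add 3: [9, 3] sum 12, len 2
add 4: [9, 3, 4] sum 16, len 3
add 5: [3, 4, 5] sum 12, len 3
add 5: [3, 4, 5, 5] sum 17, len 4
add 2: [4, 5, 5, 2] sum 16, len 4
add 8: [5, 2, 8] sum 15, len 3
Longest length seen: 4.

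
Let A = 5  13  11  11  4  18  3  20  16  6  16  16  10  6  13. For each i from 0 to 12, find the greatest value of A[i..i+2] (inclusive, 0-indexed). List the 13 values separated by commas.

13, 13, 11, 18, 18, 20, 20, 20, 16, 16, 16, 16, 13

Sliding a size-3 window across the 15 values:
[5, 13, 11] → max 13
[13, 11, 11] → max 13
[11, 11, 4] → max 11
[11, 4, 18] → max 18
[4, 18, 3] → max 18
[18, 3, 20] → max 20
[3, 20, 16] → max 20
[20, 16, 6] → max 20
[16, 6, 16] → max 16
[6, 16, 16] → max 16
[16, 16, 10] → max 16
[16, 10, 6] → max 16
[10, 6, 13] → max 13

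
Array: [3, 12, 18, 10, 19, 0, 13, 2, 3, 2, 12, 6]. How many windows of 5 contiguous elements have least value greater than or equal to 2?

3

(3, 12, 18, 10, 19) → min 3  ≥ 2 ✓
(12, 18, 10, 19, 0) → min 0
(18, 10, 19, 0, 13) → min 0
(10, 19, 0, 13, 2) → min 0
(19, 0, 13, 2, 3) → min 0
(0, 13, 2, 3, 2) → min 0
(13, 2, 3, 2, 12) → min 2  ≥ 2 ✓
(2, 3, 2, 12, 6) → min 2  ≥ 2 ✓
3 windows satisfy the condition.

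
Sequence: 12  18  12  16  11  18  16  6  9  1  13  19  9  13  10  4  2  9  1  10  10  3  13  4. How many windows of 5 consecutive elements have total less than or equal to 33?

[12, 18, 12, 16, 11] → sum 69
[18, 12, 16, 11, 18] → sum 75
[12, 16, 11, 18, 16] → sum 73
[16, 11, 18, 16, 6] → sum 67
[11, 18, 16, 6, 9] → sum 60
[18, 16, 6, 9, 1] → sum 50
[16, 6, 9, 1, 13] → sum 45
[6, 9, 1, 13, 19] → sum 48
[9, 1, 13, 19, 9] → sum 51
[1, 13, 19, 9, 13] → sum 55
[13, 19, 9, 13, 10] → sum 64
[19, 9, 13, 10, 4] → sum 55
[9, 13, 10, 4, 2] → sum 38
[13, 10, 4, 2, 9] → sum 38
[10, 4, 2, 9, 1] → sum 26  ≤ 33 ✓
[4, 2, 9, 1, 10] → sum 26  ≤ 33 ✓
[2, 9, 1, 10, 10] → sum 32  ≤ 33 ✓
[9, 1, 10, 10, 3] → sum 33  ≤ 33 ✓
[1, 10, 10, 3, 13] → sum 37
[10, 10, 3, 13, 4] → sum 40
4 windows satisfy the condition.

4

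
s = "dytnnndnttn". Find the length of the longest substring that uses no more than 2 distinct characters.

Extend right; when distinct count exceeds 2, shrink from the left:
add d: window [d] (1 distinct), len 1
add y: window [d, y] (2 distinct), len 2
add t: window [y, t] (2 distinct), len 2
add n: window [t, n] (2 distinct), len 2
add n: window [t, n, n] (2 distinct), len 3
add n: window [t, n, n, n] (2 distinct), len 4
add d: window [n, n, n, d] (2 distinct), len 4
add n: window [n, n, n, d, n] (2 distinct), len 5
add t: window [n, t] (2 distinct), len 2
add t: window [n, t, t] (2 distinct), len 3
add n: window [n, t, t, n] (2 distinct), len 4
Longest length with ≤2 distinct: 5.

5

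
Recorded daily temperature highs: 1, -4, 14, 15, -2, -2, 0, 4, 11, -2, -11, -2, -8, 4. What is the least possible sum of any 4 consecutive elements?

-23

1 -4 14 15 → sum 26
-4 14 15 -2 → sum 23
14 15 -2 -2 → sum 25
15 -2 -2 0 → sum 11
-2 -2 0 4 → sum 0
-2 0 4 11 → sum 13
0 4 11 -2 → sum 13
4 11 -2 -11 → sum 2
11 -2 -11 -2 → sum -4
-2 -11 -2 -8 → sum -23
-11 -2 -8 4 → sum -17
Least of these is -23.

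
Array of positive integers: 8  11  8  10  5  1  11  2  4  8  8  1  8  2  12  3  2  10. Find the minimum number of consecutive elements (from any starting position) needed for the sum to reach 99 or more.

15

add 8: running sum 8 < 99
add 11: running sum 19 < 99
add 8: running sum 27 < 99
add 10: running sum 37 < 99
add 5: running sum 42 < 99
add 1: running sum 43 < 99
add 11: running sum 54 < 99
add 2: running sum 56 < 99
add 4: running sum 60 < 99
add 8: running sum 68 < 99
add 8: running sum 76 < 99
add 1: running sum 77 < 99
add 8: running sum 85 < 99
add 2: running sum 87 < 99
add 12: shortest ending here [8, 11, 8, 10, 5, 1, 11, 2, 4, 8, 8, 1, 8, 2, 12] sum 99, len 15
add 3: shortest ending here [8, 11, 8, 10, 5, 1, 11, 2, 4, 8, 8, 1, 8, 2, 12, 3] sum 102, len 16
add 2: shortest ending here [8, 11, 8, 10, 5, 1, 11, 2, 4, 8, 8, 1, 8, 2, 12, 3, 2] sum 104, len 17
add 10: shortest ending here [11, 8, 10, 5, 1, 11, 2, 4, 8, 8, 1, 8, 2, 12, 3, 2, 10] sum 106, len 17
Shortest qualifying length: 15.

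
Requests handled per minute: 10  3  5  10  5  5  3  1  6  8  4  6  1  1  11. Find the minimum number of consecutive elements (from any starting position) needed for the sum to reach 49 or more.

Extend right; whenever the sum reaches 49, record the length and shrink from the left:
add 10: running sum 10 < 49
add 3: running sum 13 < 49
add 5: running sum 18 < 49
add 10: running sum 28 < 49
add 5: running sum 33 < 49
add 5: running sum 38 < 49
add 3: running sum 41 < 49
add 1: running sum 42 < 49
add 6: running sum 48 < 49
end 9: [10, 3, 5, 10, 5, 5, 3, 1, 6, 8] sum 56, len 10
end 10: [3, 5, 10, 5, 5, 3, 1, 6, 8, 4] sum 50, len 10
end 11: [5, 10, 5, 5, 3, 1, 6, 8, 4, 6] sum 53, len 10
end 12: [10, 5, 5, 3, 1, 6, 8, 4, 6, 1] sum 49, len 10
end 13: [10, 5, 5, 3, 1, 6, 8, 4, 6, 1, 1] sum 50, len 11
end 14: [5, 5, 3, 1, 6, 8, 4, 6, 1, 1, 11] sum 51, len 11
Shortest qualifying length: 10.

10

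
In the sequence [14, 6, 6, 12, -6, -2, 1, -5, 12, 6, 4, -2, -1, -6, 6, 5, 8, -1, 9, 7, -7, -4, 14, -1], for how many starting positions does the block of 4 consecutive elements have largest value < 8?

5

[14, 6, 6, 12] → max 14
[6, 6, 12, -6] → max 12
[6, 12, -6, -2] → max 12
[12, -6, -2, 1] → max 12
[-6, -2, 1, -5] → max 1  < 8 ✓
[-2, 1, -5, 12] → max 12
[1, -5, 12, 6] → max 12
[-5, 12, 6, 4] → max 12
[12, 6, 4, -2] → max 12
[6, 4, -2, -1] → max 6  < 8 ✓
[4, -2, -1, -6] → max 4  < 8 ✓
[-2, -1, -6, 6] → max 6  < 8 ✓
[-1, -6, 6, 5] → max 6  < 8 ✓
[-6, 6, 5, 8] → max 8
[6, 5, 8, -1] → max 8
[5, 8, -1, 9] → max 9
[8, -1, 9, 7] → max 9
[-1, 9, 7, -7] → max 9
[9, 7, -7, -4] → max 9
[7, -7, -4, 14] → max 14
[-7, -4, 14, -1] → max 14
5 windows satisfy the condition.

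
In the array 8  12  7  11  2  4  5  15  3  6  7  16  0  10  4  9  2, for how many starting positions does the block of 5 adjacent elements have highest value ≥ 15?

9

8 12 7 11 2 → max 12
12 7 11 2 4 → max 12
7 11 2 4 5 → max 11
11 2 4 5 15 → max 15  ≥ 15 ✓
2 4 5 15 3 → max 15  ≥ 15 ✓
4 5 15 3 6 → max 15  ≥ 15 ✓
5 15 3 6 7 → max 15  ≥ 15 ✓
15 3 6 7 16 → max 16  ≥ 15 ✓
3 6 7 16 0 → max 16  ≥ 15 ✓
6 7 16 0 10 → max 16  ≥ 15 ✓
7 16 0 10 4 → max 16  ≥ 15 ✓
16 0 10 4 9 → max 16  ≥ 15 ✓
0 10 4 9 2 → max 10
9 windows satisfy the condition.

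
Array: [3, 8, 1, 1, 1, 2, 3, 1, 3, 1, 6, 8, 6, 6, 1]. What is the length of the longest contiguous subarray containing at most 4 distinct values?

[3] 1 distinct, len 1
[3, 8] 2 distinct, len 2
[3, 8, 1] 3 distinct, len 3
[3, 8, 1, 1] 3 distinct, len 4
[3, 8, 1, 1, 1] 3 distinct, len 5
[3, 8, 1, 1, 1, 2] 4 distinct, len 6
[3, 8, 1, 1, 1, 2, 3] 4 distinct, len 7
[3, 8, 1, 1, 1, 2, 3, 1] 4 distinct, len 8
[3, 8, 1, 1, 1, 2, 3, 1, 3] 4 distinct, len 9
[3, 8, 1, 1, 1, 2, 3, 1, 3, 1] 4 distinct, len 10
[1, 1, 1, 2, 3, 1, 3, 1, 6] 4 distinct, len 9
[3, 1, 3, 1, 6, 8] 4 distinct, len 6
[3, 1, 3, 1, 6, 8, 6] 4 distinct, len 7
[3, 1, 3, 1, 6, 8, 6, 6] 4 distinct, len 8
[3, 1, 3, 1, 6, 8, 6, 6, 1] 4 distinct, len 9
Longest length with ≤4 distinct: 10.

10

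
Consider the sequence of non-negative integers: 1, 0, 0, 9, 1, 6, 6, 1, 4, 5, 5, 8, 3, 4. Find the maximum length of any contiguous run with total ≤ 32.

9

[1] sum 1 len 1
[1, 0] sum 1 len 2
[1, 0, 0] sum 1 len 3
[1, 0, 0, 9] sum 10 len 4
[1, 0, 0, 9, 1] sum 11 len 5
[1, 0, 0, 9, 1, 6] sum 17 len 6
[1, 0, 0, 9, 1, 6, 6] sum 23 len 7
[1, 0, 0, 9, 1, 6, 6, 1] sum 24 len 8
[1, 0, 0, 9, 1, 6, 6, 1, 4] sum 28 len 9
[0, 0, 9, 1, 6, 6, 1, 4, 5] sum 32 len 9
[1, 6, 6, 1, 4, 5, 5] sum 28 len 7
[6, 1, 4, 5, 5, 8] sum 29 len 6
[6, 1, 4, 5, 5, 8, 3] sum 32 len 7
[1, 4, 5, 5, 8, 3, 4] sum 30 len 7
Longest length seen: 9.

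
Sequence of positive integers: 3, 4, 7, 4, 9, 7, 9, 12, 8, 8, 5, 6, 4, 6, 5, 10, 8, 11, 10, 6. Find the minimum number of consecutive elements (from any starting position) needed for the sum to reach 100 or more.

13

add 3: running sum 3 < 100
add 4: running sum 7 < 100
add 7: running sum 14 < 100
add 4: running sum 18 < 100
add 9: running sum 27 < 100
add 7: running sum 34 < 100
add 9: running sum 43 < 100
add 12: running sum 55 < 100
add 8: running sum 63 < 100
add 8: running sum 71 < 100
add 5: running sum 76 < 100
add 6: running sum 82 < 100
add 4: running sum 86 < 100
add 6: running sum 92 < 100
add 5: running sum 97 < 100
add 10: shortest ending here [7, 4, 9, 7, 9, 12, 8, 8, 5, 6, 4, 6, 5, 10] sum 100, len 14
add 8: shortest ending here [4, 9, 7, 9, 12, 8, 8, 5, 6, 4, 6, 5, 10, 8] sum 101, len 14
add 11: shortest ending here [9, 7, 9, 12, 8, 8, 5, 6, 4, 6, 5, 10, 8, 11] sum 108, len 14
add 10: shortest ending here [9, 12, 8, 8, 5, 6, 4, 6, 5, 10, 8, 11, 10] sum 102, len 13
add 6: shortest ending here [9, 12, 8, 8, 5, 6, 4, 6, 5, 10, 8, 11, 10, 6] sum 108, len 14
Shortest qualifying length: 13.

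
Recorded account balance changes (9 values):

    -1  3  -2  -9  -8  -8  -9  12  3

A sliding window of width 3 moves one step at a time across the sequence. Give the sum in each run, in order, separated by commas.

0, -8, -19, -25, -25, -5, 6

-1 3 -2 → sum 0
3 -2 -9 → sum -8
-2 -9 -8 → sum -19
-9 -8 -8 → sum -25
-8 -8 -9 → sum -25
-8 -9 12 → sum -5
-9 12 3 → sum 6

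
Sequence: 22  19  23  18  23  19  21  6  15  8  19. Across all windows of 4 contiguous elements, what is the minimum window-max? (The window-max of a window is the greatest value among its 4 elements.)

[22, 19, 23, 18] → max 23
[19, 23, 18, 23] → max 23
[23, 18, 23, 19] → max 23
[18, 23, 19, 21] → max 23
[23, 19, 21, 6] → max 23
[19, 21, 6, 15] → max 21
[21, 6, 15, 8] → max 21
[6, 15, 8, 19] → max 19
Minimum of these is 19.

19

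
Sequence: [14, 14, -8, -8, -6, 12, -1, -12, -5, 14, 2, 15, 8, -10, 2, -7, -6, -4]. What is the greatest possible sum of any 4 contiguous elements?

39

Each size-4 window and its sum:
14 14 -8 -8 → sum 12
14 -8 -8 -6 → sum -8
-8 -8 -6 12 → sum -10
-8 -6 12 -1 → sum -3
-6 12 -1 -12 → sum -7
12 -1 -12 -5 → sum -6
-1 -12 -5 14 → sum -4
-12 -5 14 2 → sum -1
-5 14 2 15 → sum 26
14 2 15 8 → sum 39
2 15 8 -10 → sum 15
15 8 -10 2 → sum 15
8 -10 2 -7 → sum -7
-10 2 -7 -6 → sum -21
2 -7 -6 -4 → sum -15
Greatest of these is 39.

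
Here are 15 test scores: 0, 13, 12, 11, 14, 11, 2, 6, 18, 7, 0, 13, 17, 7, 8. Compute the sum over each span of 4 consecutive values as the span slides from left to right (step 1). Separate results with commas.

[0, 13, 12, 11] → sum 36
[13, 12, 11, 14] → sum 50
[12, 11, 14, 11] → sum 48
[11, 14, 11, 2] → sum 38
[14, 11, 2, 6] → sum 33
[11, 2, 6, 18] → sum 37
[2, 6, 18, 7] → sum 33
[6, 18, 7, 0] → sum 31
[18, 7, 0, 13] → sum 38
[7, 0, 13, 17] → sum 37
[0, 13, 17, 7] → sum 37
[13, 17, 7, 8] → sum 45

36, 50, 48, 38, 33, 37, 33, 31, 38, 37, 37, 45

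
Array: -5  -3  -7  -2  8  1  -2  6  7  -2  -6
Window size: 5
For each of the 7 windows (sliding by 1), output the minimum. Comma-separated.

-7, -7, -7, -2, -2, -2, -6

(-5, -3, -7, -2, 8) → min -7
(-3, -7, -2, 8, 1) → min -7
(-7, -2, 8, 1, -2) → min -7
(-2, 8, 1, -2, 6) → min -2
(8, 1, -2, 6, 7) → min -2
(1, -2, 6, 7, -2) → min -2
(-2, 6, 7, -2, -6) → min -6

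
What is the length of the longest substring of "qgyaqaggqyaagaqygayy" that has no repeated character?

add q: [q] len 1
add g: [q, g] len 2
add y: [q, g, y] len 3
add a: [q, g, y, a] len 4
add q (repeat q, move left end past it): [g, y, a, q] len 4
add a (repeat a, move left end past it): [q, a] len 2
add g: [q, a, g] len 3
add g (repeat g, move left end past it): [g] len 1
add q: [g, q] len 2
add y: [g, q, y] len 3
add a: [g, q, y, a] len 4
add a (repeat a, move left end past it): [a] len 1
add g: [a, g] len 2
add a (repeat a, move left end past it): [g, a] len 2
add q: [g, a, q] len 3
add y: [g, a, q, y] len 4
add g (repeat g, move left end past it): [a, q, y, g] len 4
add a (repeat a, move left end past it): [q, y, g, a] len 4
add y (repeat y, move left end past it): [g, a, y] len 3
add y (repeat y, move left end past it): [y] len 1
Longest all-distinct length: 4.

4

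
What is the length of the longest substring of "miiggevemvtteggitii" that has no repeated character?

add m: [m] len 1
add i: [m, i] len 2
add i (repeat i, move left end past it): [i] len 1
add g: [i, g] len 2
add g (repeat g, move left end past it): [g] len 1
add e: [g, e] len 2
add v: [g, e, v] len 3
add e (repeat e, move left end past it): [v, e] len 2
add m: [v, e, m] len 3
add v (repeat v, move left end past it): [e, m, v] len 3
add t: [e, m, v, t] len 4
add t (repeat t, move left end past it): [t] len 1
add e: [t, e] len 2
add g: [t, e, g] len 3
add g (repeat g, move left end past it): [g] len 1
add i: [g, i] len 2
add t: [g, i, t] len 3
add i (repeat i, move left end past it): [t, i] len 2
add i (repeat i, move left end past it): [i] len 1
Longest all-distinct length: 4.

4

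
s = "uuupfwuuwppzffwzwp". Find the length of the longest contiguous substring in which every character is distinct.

4

[u] len 1
[u] len 1
[u] len 1
[u, p] len 2
[u, p, f] len 3
[u, p, f, w] len 4
[p, f, w, u] len 4
[u] len 1
[u, w] len 2
[u, w, p] len 3
[p] len 1
[p, z] len 2
[p, z, f] len 3
[f] len 1
[f, w] len 2
[f, w, z] len 3
[z, w] len 2
[z, w, p] len 3
Longest all-distinct length: 4.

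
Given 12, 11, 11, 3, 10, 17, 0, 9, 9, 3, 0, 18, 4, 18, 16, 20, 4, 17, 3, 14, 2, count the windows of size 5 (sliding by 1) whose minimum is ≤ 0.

(12, 11, 11, 3, 10) → min 3
(11, 11, 3, 10, 17) → min 3
(11, 3, 10, 17, 0) → min 0  ≤ 0 ✓
(3, 10, 17, 0, 9) → min 0  ≤ 0 ✓
(10, 17, 0, 9, 9) → min 0  ≤ 0 ✓
(17, 0, 9, 9, 3) → min 0  ≤ 0 ✓
(0, 9, 9, 3, 0) → min 0  ≤ 0 ✓
(9, 9, 3, 0, 18) → min 0  ≤ 0 ✓
(9, 3, 0, 18, 4) → min 0  ≤ 0 ✓
(3, 0, 18, 4, 18) → min 0  ≤ 0 ✓
(0, 18, 4, 18, 16) → min 0  ≤ 0 ✓
(18, 4, 18, 16, 20) → min 4
(4, 18, 16, 20, 4) → min 4
(18, 16, 20, 4, 17) → min 4
(16, 20, 4, 17, 3) → min 3
(20, 4, 17, 3, 14) → min 3
(4, 17, 3, 14, 2) → min 2
9 windows satisfy the condition.

9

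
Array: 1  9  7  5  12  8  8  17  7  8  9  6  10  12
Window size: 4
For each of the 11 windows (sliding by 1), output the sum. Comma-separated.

1 9 7 5 → sum 22
9 7 5 12 → sum 33
7 5 12 8 → sum 32
5 12 8 8 → sum 33
12 8 8 17 → sum 45
8 8 17 7 → sum 40
8 17 7 8 → sum 40
17 7 8 9 → sum 41
7 8 9 6 → sum 30
8 9 6 10 → sum 33
9 6 10 12 → sum 37

22, 33, 32, 33, 45, 40, 40, 41, 30, 33, 37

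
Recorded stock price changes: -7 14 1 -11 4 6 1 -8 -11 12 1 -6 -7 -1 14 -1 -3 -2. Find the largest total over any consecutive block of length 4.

9

(-7, 14, 1, -11) → sum -3
(14, 1, -11, 4) → sum 8
(1, -11, 4, 6) → sum 0
(-11, 4, 6, 1) → sum 0
(4, 6, 1, -8) → sum 3
(6, 1, -8, -11) → sum -12
(1, -8, -11, 12) → sum -6
(-8, -11, 12, 1) → sum -6
(-11, 12, 1, -6) → sum -4
(12, 1, -6, -7) → sum 0
(1, -6, -7, -1) → sum -13
(-6, -7, -1, 14) → sum 0
(-7, -1, 14, -1) → sum 5
(-1, 14, -1, -3) → sum 9
(14, -1, -3, -2) → sum 8
Largest of these is 9.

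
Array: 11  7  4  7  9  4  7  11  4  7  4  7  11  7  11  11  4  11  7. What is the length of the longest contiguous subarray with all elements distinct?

4

add 11: [11] len 1
add 7: [11, 7] len 2
add 4: [11, 7, 4] len 3
add 7 (repeat 7, move left end past it): [4, 7] len 2
add 9: [4, 7, 9] len 3
add 4 (repeat 4, move left end past it): [7, 9, 4] len 3
add 7 (repeat 7, move left end past it): [9, 4, 7] len 3
add 11: [9, 4, 7, 11] len 4
add 4 (repeat 4, move left end past it): [7, 11, 4] len 3
add 7 (repeat 7, move left end past it): [11, 4, 7] len 3
add 4 (repeat 4, move left end past it): [7, 4] len 2
add 7 (repeat 7, move left end past it): [4, 7] len 2
add 11: [4, 7, 11] len 3
add 7 (repeat 7, move left end past it): [11, 7] len 2
add 11 (repeat 11, move left end past it): [7, 11] len 2
add 11 (repeat 11, move left end past it): [11] len 1
add 4: [11, 4] len 2
add 11 (repeat 11, move left end past it): [4, 11] len 2
add 7: [4, 11, 7] len 3
Longest all-distinct length: 4.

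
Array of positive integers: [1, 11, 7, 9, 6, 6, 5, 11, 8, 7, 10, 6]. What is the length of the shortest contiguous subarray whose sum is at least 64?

add 1: running sum 1 < 64
add 11: running sum 12 < 64
add 7: running sum 19 < 64
add 9: running sum 28 < 64
add 6: running sum 34 < 64
add 6: running sum 40 < 64
add 5: running sum 45 < 64
add 11: running sum 56 < 64
add 8: shortest ending here [1, 11, 7, 9, 6, 6, 5, 11, 8] sum 64, len 9
add 7: shortest ending here [11, 7, 9, 6, 6, 5, 11, 8, 7] sum 70, len 9
add 10: shortest ending here [7, 9, 6, 6, 5, 11, 8, 7, 10] sum 69, len 9
add 6: shortest ending here [9, 6, 6, 5, 11, 8, 7, 10, 6] sum 68, len 9
Shortest qualifying length: 9.

9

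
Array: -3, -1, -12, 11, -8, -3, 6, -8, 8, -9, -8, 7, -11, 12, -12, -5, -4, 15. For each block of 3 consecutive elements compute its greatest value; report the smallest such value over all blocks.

-4

-3 -1 -12 → max -1
-1 -12 11 → max 11
-12 11 -8 → max 11
11 -8 -3 → max 11
-8 -3 6 → max 6
-3 6 -8 → max 6
6 -8 8 → max 8
-8 8 -9 → max 8
8 -9 -8 → max 8
-9 -8 7 → max 7
-8 7 -11 → max 7
7 -11 12 → max 12
-11 12 -12 → max 12
12 -12 -5 → max 12
-12 -5 -4 → max -4
-5 -4 15 → max 15
Smallest of these is -4.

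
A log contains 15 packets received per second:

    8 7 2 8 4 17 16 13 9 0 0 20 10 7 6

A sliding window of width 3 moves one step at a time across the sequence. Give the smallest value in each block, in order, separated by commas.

8 7 2 → min 2
7 2 8 → min 2
2 8 4 → min 2
8 4 17 → min 4
4 17 16 → min 4
17 16 13 → min 13
16 13 9 → min 9
13 9 0 → min 0
9 0 0 → min 0
0 0 20 → min 0
0 20 10 → min 0
20 10 7 → min 7
10 7 6 → min 6

2, 2, 2, 4, 4, 13, 9, 0, 0, 0, 0, 7, 6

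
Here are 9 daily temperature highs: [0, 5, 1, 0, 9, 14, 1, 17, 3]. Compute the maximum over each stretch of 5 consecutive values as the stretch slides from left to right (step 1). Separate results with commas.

Sliding a size-5 window across the 9 values:
[0, 5, 1, 0, 9] → max 9
[5, 1, 0, 9, 14] → max 14
[1, 0, 9, 14, 1] → max 14
[0, 9, 14, 1, 17] → max 17
[9, 14, 1, 17, 3] → max 17

9, 14, 14, 17, 17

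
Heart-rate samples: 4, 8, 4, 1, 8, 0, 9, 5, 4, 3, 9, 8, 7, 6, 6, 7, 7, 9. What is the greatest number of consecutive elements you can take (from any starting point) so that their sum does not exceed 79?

Extend to the right; shrink from the left whenever the sum exceeds 79:
[4] sum 4 len 1
[4, 8] sum 12 len 2
[4, 8, 4] sum 16 len 3
[4, 8, 4, 1] sum 17 len 4
[4, 8, 4, 1, 8] sum 25 len 5
[4, 8, 4, 1, 8, 0] sum 25 len 6
[4, 8, 4, 1, 8, 0, 9] sum 34 len 7
[4, 8, 4, 1, 8, 0, 9, 5] sum 39 len 8
[4, 8, 4, 1, 8, 0, 9, 5, 4] sum 43 len 9
[4, 8, 4, 1, 8, 0, 9, 5, 4, 3] sum 46 len 10
[4, 8, 4, 1, 8, 0, 9, 5, 4, 3, 9] sum 55 len 11
[4, 8, 4, 1, 8, 0, 9, 5, 4, 3, 9, 8] sum 63 len 12
[4, 8, 4, 1, 8, 0, 9, 5, 4, 3, 9, 8, 7] sum 70 len 13
[4, 8, 4, 1, 8, 0, 9, 5, 4, 3, 9, 8, 7, 6] sum 76 len 14
[8, 4, 1, 8, 0, 9, 5, 4, 3, 9, 8, 7, 6, 6] sum 78 len 14
[4, 1, 8, 0, 9, 5, 4, 3, 9, 8, 7, 6, 6, 7] sum 77 len 14
[8, 0, 9, 5, 4, 3, 9, 8, 7, 6, 6, 7, 7] sum 79 len 13
[5, 4, 3, 9, 8, 7, 6, 6, 7, 7, 9] sum 71 len 11
Longest length seen: 14.

14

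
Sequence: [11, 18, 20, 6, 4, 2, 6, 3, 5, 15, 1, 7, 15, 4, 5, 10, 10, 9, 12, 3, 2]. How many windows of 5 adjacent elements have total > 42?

6

[11, 18, 20, 6, 4] → sum 59  > 42 ✓
[18, 20, 6, 4, 2] → sum 50  > 42 ✓
[20, 6, 4, 2, 6] → sum 38
[6, 4, 2, 6, 3] → sum 21
[4, 2, 6, 3, 5] → sum 20
[2, 6, 3, 5, 15] → sum 31
[6, 3, 5, 15, 1] → sum 30
[3, 5, 15, 1, 7] → sum 31
[5, 15, 1, 7, 15] → sum 43  > 42 ✓
[15, 1, 7, 15, 4] → sum 42
[1, 7, 15, 4, 5] → sum 32
[7, 15, 4, 5, 10] → sum 41
[15, 4, 5, 10, 10] → sum 44  > 42 ✓
[4, 5, 10, 10, 9] → sum 38
[5, 10, 10, 9, 12] → sum 46  > 42 ✓
[10, 10, 9, 12, 3] → sum 44  > 42 ✓
[10, 9, 12, 3, 2] → sum 36
6 windows satisfy the condition.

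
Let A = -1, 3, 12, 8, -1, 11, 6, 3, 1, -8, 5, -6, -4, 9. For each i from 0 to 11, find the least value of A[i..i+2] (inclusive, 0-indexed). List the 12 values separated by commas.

-1, 3, -1, -1, -1, 3, 1, -8, -8, -8, -6, -6

Sliding a size-3 window across the 14 values:
-1 3 12 → min -1
3 12 8 → min 3
12 8 -1 → min -1
8 -1 11 → min -1
-1 11 6 → min -1
11 6 3 → min 3
6 3 1 → min 1
3 1 -8 → min -8
1 -8 5 → min -8
-8 5 -6 → min -8
5 -6 -4 → min -6
-6 -4 9 → min -6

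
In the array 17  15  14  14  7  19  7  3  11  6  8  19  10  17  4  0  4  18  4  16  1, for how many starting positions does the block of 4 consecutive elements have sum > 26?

[17, 15, 14, 14] → sum 60  > 26 ✓
[15, 14, 14, 7] → sum 50  > 26 ✓
[14, 14, 7, 19] → sum 54  > 26 ✓
[14, 7, 19, 7] → sum 47  > 26 ✓
[7, 19, 7, 3] → sum 36  > 26 ✓
[19, 7, 3, 11] → sum 40  > 26 ✓
[7, 3, 11, 6] → sum 27  > 26 ✓
[3, 11, 6, 8] → sum 28  > 26 ✓
[11, 6, 8, 19] → sum 44  > 26 ✓
[6, 8, 19, 10] → sum 43  > 26 ✓
[8, 19, 10, 17] → sum 54  > 26 ✓
[19, 10, 17, 4] → sum 50  > 26 ✓
[10, 17, 4, 0] → sum 31  > 26 ✓
[17, 4, 0, 4] → sum 25
[4, 0, 4, 18] → sum 26
[0, 4, 18, 4] → sum 26
[4, 18, 4, 16] → sum 42  > 26 ✓
[18, 4, 16, 1] → sum 39  > 26 ✓
15 windows satisfy the condition.

15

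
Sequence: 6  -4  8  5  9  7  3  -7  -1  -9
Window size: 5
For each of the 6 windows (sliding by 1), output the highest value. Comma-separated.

(6, -4, 8, 5, 9) → max 9
(-4, 8, 5, 9, 7) → max 9
(8, 5, 9, 7, 3) → max 9
(5, 9, 7, 3, -7) → max 9
(9, 7, 3, -7, -1) → max 9
(7, 3, -7, -1, -9) → max 7

9, 9, 9, 9, 9, 7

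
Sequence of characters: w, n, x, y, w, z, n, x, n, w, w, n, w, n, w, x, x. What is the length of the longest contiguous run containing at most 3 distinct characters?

add w: window [w] (1 distinct), len 1
add n: window [w, n] (2 distinct), len 2
add x: window [w, n, x] (3 distinct), len 3
add y: window [n, x, y] (3 distinct), len 3
add w: window [x, y, w] (3 distinct), len 3
add z: window [y, w, z] (3 distinct), len 3
add n: window [w, z, n] (3 distinct), len 3
add x: window [z, n, x] (3 distinct), len 3
add n: window [z, n, x, n] (3 distinct), len 4
add w: window [n, x, n, w] (3 distinct), len 4
add w: window [n, x, n, w, w] (3 distinct), len 5
add n: window [n, x, n, w, w, n] (3 distinct), len 6
add w: window [n, x, n, w, w, n, w] (3 distinct), len 7
add n: window [n, x, n, w, w, n, w, n] (3 distinct), len 8
add w: window [n, x, n, w, w, n, w, n, w] (3 distinct), len 9
add x: window [n, x, n, w, w, n, w, n, w, x] (3 distinct), len 10
add x: window [n, x, n, w, w, n, w, n, w, x, x] (3 distinct), len 11
Longest length with ≤3 distinct: 11.

11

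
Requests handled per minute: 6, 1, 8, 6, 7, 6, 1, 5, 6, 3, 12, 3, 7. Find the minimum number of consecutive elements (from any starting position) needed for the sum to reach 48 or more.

9

Extend right; whenever the sum reaches 48, record the length and shrink from the left:
add 6: running sum 6 < 48
add 1: running sum 7 < 48
add 8: running sum 15 < 48
add 6: running sum 21 < 48
add 7: running sum 28 < 48
add 6: running sum 34 < 48
add 1: running sum 35 < 48
add 5: running sum 40 < 48
add 6: running sum 46 < 48
end 9: [6, 1, 8, 6, 7, 6, 1, 5, 6, 3] sum 49, len 10
end 10: [8, 6, 7, 6, 1, 5, 6, 3, 12] sum 54, len 9
end 11: [6, 7, 6, 1, 5, 6, 3, 12, 3] sum 49, len 9
end 12: [7, 6, 1, 5, 6, 3, 12, 3, 7] sum 50, len 9
Shortest qualifying length: 9.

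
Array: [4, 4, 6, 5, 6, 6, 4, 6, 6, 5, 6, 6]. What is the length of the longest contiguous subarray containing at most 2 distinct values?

add 4: window [4] (1 distinct), len 1
add 4: window [4, 4] (1 distinct), len 2
add 6: window [4, 4, 6] (2 distinct), len 3
add 5: window [6, 5] (2 distinct), len 2
add 6: window [6, 5, 6] (2 distinct), len 3
add 6: window [6, 5, 6, 6] (2 distinct), len 4
add 4: window [6, 6, 4] (2 distinct), len 3
add 6: window [6, 6, 4, 6] (2 distinct), len 4
add 6: window [6, 6, 4, 6, 6] (2 distinct), len 5
add 5: window [6, 6, 5] (2 distinct), len 3
add 6: window [6, 6, 5, 6] (2 distinct), len 4
add 6: window [6, 6, 5, 6, 6] (2 distinct), len 5
Longest length with ≤2 distinct: 5.

5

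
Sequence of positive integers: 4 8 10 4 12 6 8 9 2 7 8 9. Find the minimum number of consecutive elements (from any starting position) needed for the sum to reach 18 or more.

2

add 4: running sum 4 < 18
add 8: running sum 12 < 18
add 10: shortest ending here [8, 10] sum 18, len 2
add 4: shortest ending here [8, 10, 4] sum 22, len 3
add 12: shortest ending here [10, 4, 12] sum 26, len 3
add 6: shortest ending here [12, 6] sum 18, len 2
add 8: shortest ending here [12, 6, 8] sum 26, len 3
add 9: shortest ending here [6, 8, 9] sum 23, len 3
add 2: shortest ending here [8, 9, 2] sum 19, len 3
add 7: shortest ending here [9, 2, 7] sum 18, len 3
add 8: shortest ending here [9, 2, 7, 8] sum 26, len 4
add 9: shortest ending here [7, 8, 9] sum 24, len 3
Shortest qualifying length: 2.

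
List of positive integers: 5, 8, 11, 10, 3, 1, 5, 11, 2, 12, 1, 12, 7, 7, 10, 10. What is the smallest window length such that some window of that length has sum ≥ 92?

13

Extend right; whenever the sum reaches 92, record the length and shrink from the left:
add 5: running sum 5 < 92
add 8: running sum 13 < 92
add 11: running sum 24 < 92
add 10: running sum 34 < 92
add 3: running sum 37 < 92
add 1: running sum 38 < 92
add 5: running sum 43 < 92
add 11: running sum 54 < 92
add 2: running sum 56 < 92
add 12: running sum 68 < 92
add 1: running sum 69 < 92
add 12: running sum 81 < 92
add 7: running sum 88 < 92
end 13: [5, 8, 11, 10, 3, 1, 5, 11, 2, 12, 1, 12, 7, 7] sum 95, len 14
end 14: [11, 10, 3, 1, 5, 11, 2, 12, 1, 12, 7, 7, 10] sum 92, len 13
end 15: [11, 10, 3, 1, 5, 11, 2, 12, 1, 12, 7, 7, 10, 10] sum 102, len 14
Shortest qualifying length: 13.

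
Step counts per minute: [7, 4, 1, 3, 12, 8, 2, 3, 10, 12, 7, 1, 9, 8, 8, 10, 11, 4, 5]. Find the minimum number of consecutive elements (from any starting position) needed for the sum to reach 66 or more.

Extend right; whenever the sum reaches 66, record the length and shrink from the left:
add 7: running sum 7 < 66
add 4: running sum 11 < 66
add 1: running sum 12 < 66
add 3: running sum 15 < 66
add 12: running sum 27 < 66
add 8: running sum 35 < 66
add 2: running sum 37 < 66
add 3: running sum 40 < 66
add 10: running sum 50 < 66
add 12: running sum 62 < 66
end 10: [7, 4, 1, 3, 12, 8, 2, 3, 10, 12, 7] sum 69, len 11
end 11: [7, 4, 1, 3, 12, 8, 2, 3, 10, 12, 7, 1] sum 70, len 12
end 12: [3, 12, 8, 2, 3, 10, 12, 7, 1, 9] sum 67, len 10
end 13: [12, 8, 2, 3, 10, 12, 7, 1, 9, 8] sum 72, len 10
end 14: [8, 2, 3, 10, 12, 7, 1, 9, 8, 8] sum 68, len 10
end 15: [3, 10, 12, 7, 1, 9, 8, 8, 10] sum 68, len 9
end 16: [12, 7, 1, 9, 8, 8, 10, 11] sum 66, len 8
end 17: [12, 7, 1, 9, 8, 8, 10, 11, 4] sum 70, len 9
end 18: [12, 7, 1, 9, 8, 8, 10, 11, 4, 5] sum 75, len 10
Shortest qualifying length: 8.

8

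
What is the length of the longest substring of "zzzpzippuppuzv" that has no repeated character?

4

add z: [z] len 1
add z (repeat z, move left end past it): [z] len 1
add z (repeat z, move left end past it): [z] len 1
add p: [z, p] len 2
add z (repeat z, move left end past it): [p, z] len 2
add i: [p, z, i] len 3
add p (repeat p, move left end past it): [z, i, p] len 3
add p (repeat p, move left end past it): [p] len 1
add u: [p, u] len 2
add p (repeat p, move left end past it): [u, p] len 2
add p (repeat p, move left end past it): [p] len 1
add u: [p, u] len 2
add z: [p, u, z] len 3
add v: [p, u, z, v] len 4
Longest all-distinct length: 4.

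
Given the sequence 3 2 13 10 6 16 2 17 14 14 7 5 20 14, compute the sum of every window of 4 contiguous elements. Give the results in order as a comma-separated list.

28, 31, 45, 34, 41, 49, 47, 52, 40, 46, 46

[3, 2, 13, 10] → sum 28
[2, 13, 10, 6] → sum 31
[13, 10, 6, 16] → sum 45
[10, 6, 16, 2] → sum 34
[6, 16, 2, 17] → sum 41
[16, 2, 17, 14] → sum 49
[2, 17, 14, 14] → sum 47
[17, 14, 14, 7] → sum 52
[14, 14, 7, 5] → sum 40
[14, 7, 5, 20] → sum 46
[7, 5, 20, 14] → sum 46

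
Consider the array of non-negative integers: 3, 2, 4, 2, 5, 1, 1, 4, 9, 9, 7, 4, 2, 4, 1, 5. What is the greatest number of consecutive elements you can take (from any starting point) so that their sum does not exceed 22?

8

Extend to the right; shrink from the left whenever the sum exceeds 22:
add 3: [3] sum 3, len 1
add 2: [3, 2] sum 5, len 2
add 4: [3, 2, 4] sum 9, len 3
add 2: [3, 2, 4, 2] sum 11, len 4
add 5: [3, 2, 4, 2, 5] sum 16, len 5
add 1: [3, 2, 4, 2, 5, 1] sum 17, len 6
add 1: [3, 2, 4, 2, 5, 1, 1] sum 18, len 7
add 4: [3, 2, 4, 2, 5, 1, 1, 4] sum 22, len 8
add 9: [2, 5, 1, 1, 4, 9] sum 22, len 6
add 9: [4, 9, 9] sum 22, len 3
add 7: [9, 7] sum 16, len 2
add 4: [9, 7, 4] sum 20, len 3
add 2: [9, 7, 4, 2] sum 22, len 4
add 4: [7, 4, 2, 4] sum 17, len 4
add 1: [7, 4, 2, 4, 1] sum 18, len 5
add 5: [4, 2, 4, 1, 5] sum 16, len 5
Longest length seen: 8.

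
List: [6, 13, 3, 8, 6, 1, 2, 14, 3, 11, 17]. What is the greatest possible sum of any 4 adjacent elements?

6 13 3 8 → sum 30
13 3 8 6 → sum 30
3 8 6 1 → sum 18
8 6 1 2 → sum 17
6 1 2 14 → sum 23
1 2 14 3 → sum 20
2 14 3 11 → sum 30
14 3 11 17 → sum 45
Greatest of these is 45.

45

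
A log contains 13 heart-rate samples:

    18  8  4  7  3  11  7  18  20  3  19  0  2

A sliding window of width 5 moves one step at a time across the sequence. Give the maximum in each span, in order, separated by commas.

18, 11, 11, 18, 20, 20, 20, 20, 20

18 8 4 7 3 → max 18
8 4 7 3 11 → max 11
4 7 3 11 7 → max 11
7 3 11 7 18 → max 18
3 11 7 18 20 → max 20
11 7 18 20 3 → max 20
7 18 20 3 19 → max 20
18 20 3 19 0 → max 20
20 3 19 0 2 → max 20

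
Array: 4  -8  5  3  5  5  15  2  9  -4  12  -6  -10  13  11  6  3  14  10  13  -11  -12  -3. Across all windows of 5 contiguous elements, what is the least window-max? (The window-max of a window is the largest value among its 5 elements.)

Window maxs for each of the 19 positions:
(4, -8, 5, 3, 5) → max 5
(-8, 5, 3, 5, 5) → max 5
(5, 3, 5, 5, 15) → max 15
(3, 5, 5, 15, 2) → max 15
(5, 5, 15, 2, 9) → max 15
(5, 15, 2, 9, -4) → max 15
(15, 2, 9, -4, 12) → max 15
(2, 9, -4, 12, -6) → max 12
(9, -4, 12, -6, -10) → max 12
(-4, 12, -6, -10, 13) → max 13
(12, -6, -10, 13, 11) → max 13
(-6, -10, 13, 11, 6) → max 13
(-10, 13, 11, 6, 3) → max 13
(13, 11, 6, 3, 14) → max 14
(11, 6, 3, 14, 10) → max 14
(6, 3, 14, 10, 13) → max 14
(3, 14, 10, 13, -11) → max 14
(14, 10, 13, -11, -12) → max 14
(10, 13, -11, -12, -3) → max 13
Least of these is 5.

5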